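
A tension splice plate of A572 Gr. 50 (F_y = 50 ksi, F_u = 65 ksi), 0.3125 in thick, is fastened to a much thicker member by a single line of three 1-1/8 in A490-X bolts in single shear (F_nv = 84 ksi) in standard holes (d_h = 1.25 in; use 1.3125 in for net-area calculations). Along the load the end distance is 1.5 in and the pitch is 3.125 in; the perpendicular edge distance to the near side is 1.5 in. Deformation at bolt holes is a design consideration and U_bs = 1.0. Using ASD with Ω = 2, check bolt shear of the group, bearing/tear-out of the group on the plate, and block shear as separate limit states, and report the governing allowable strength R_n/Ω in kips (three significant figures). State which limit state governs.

35.8 kips (block shear governs)

Bolt shear: A_b = π·1.125²/4 = 0.994 in²; R_n = 84 × 0.994 × 3 × 1 = 250.5 kips → 250.5 / 2 = 125 kips.
Bearing: edge l_c = 0.875, r_n = 21.33 kips; interior l_c = 1.875, r_n = 45.7 kips; R_n = 21.33 + 2·45.7 = 112.7 kips → 56.4 kips.
Block shear: A_gv = 2.422, A_nv = 1.396, A_nt = 0.2637 in²; R_n = min(0.6F_uA_nv, 0.6F_yA_gv) + U_bs·F_u·A_nt = 71.6 kips → 35.8 kips.
Block shear governs: 35.8 kips.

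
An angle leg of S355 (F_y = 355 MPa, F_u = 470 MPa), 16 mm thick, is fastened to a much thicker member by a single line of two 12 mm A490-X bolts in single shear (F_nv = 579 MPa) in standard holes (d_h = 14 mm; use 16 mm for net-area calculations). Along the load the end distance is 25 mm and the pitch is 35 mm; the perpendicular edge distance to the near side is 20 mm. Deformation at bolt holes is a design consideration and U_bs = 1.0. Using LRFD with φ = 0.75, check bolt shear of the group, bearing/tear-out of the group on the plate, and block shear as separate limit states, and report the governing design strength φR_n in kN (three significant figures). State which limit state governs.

98.2 kN (bolt shear governs)

Bolt shear: A_b = π·12²/4 = 113.1 mm²; R_n = 579 × 113.1 × 2 × 1 / 1000 = 131 kN → 0.75 × 131 = 98.2 kN.
Bearing: edge l_c = 18, r_n = 162.4 kN; interior l_c = 21, r_n = 189.5 kN; R_n = 162.4 + 1·189.5 = 351.9 kN → 264 kN.
Block shear: A_gv = 960, A_nv = 576, A_nt = 192 mm²; R_n = min(0.6F_uA_nv, 0.6F_yA_gv) + U_bs·F_u·A_nt = 252.7 kN → 190 kN.
Bolt shear governs: 98.2 kN.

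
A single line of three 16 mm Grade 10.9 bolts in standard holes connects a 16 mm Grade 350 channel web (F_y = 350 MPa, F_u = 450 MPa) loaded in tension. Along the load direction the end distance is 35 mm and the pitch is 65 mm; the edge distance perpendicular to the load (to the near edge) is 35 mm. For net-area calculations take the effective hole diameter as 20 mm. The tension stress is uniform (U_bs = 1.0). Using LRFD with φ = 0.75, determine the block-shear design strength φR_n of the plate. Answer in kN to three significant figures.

508 kN

Shear plane L_v = 35 + 2·65 = 165 mm; A_gv = 165 × 16 = 2640 mm².
A_nv = (165 − 2.5·20) × 16 = 1840 mm².
A_nt = (35 − 0.5·20) × 16 = 400 mm².
0.6 F_u A_nv = 496.8 kN; 0.6 F_y A_gv = 554.4 kN → shear rupture governs the shear term.
R_n = 496.8 + 1.0 × 450 × 400 / 1000 = 676.8 kN.
Design strength φR_n = 0.75 × 676.8 = 508 kN.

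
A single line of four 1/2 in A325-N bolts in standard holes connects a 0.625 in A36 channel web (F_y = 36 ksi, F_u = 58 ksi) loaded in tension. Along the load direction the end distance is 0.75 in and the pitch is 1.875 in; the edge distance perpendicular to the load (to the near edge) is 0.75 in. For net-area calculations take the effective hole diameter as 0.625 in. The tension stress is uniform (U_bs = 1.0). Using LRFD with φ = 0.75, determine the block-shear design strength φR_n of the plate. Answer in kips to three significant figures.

Shear plane L_v = 0.75 + 3·1.875 = 6.375 in; A_gv = 6.375 × 0.625 = 3.984 in².
A_nv = (6.375 − 3.5·0.625) × 0.625 = 2.617 in².
A_nt = (0.75 − 0.5·0.625) × 0.625 = 0.2734 in².
0.6 F_u A_nv = 91.08 kips; 0.6 F_y A_gv = 86.06 kips → shear yielding governs the shear term.
R_n = 86.06 + 1.0 × 58 × 0.2734 = 101.9 kips.
Design strength φR_n = 0.75 × 101.9 = 76.4 kips.

76.4 kips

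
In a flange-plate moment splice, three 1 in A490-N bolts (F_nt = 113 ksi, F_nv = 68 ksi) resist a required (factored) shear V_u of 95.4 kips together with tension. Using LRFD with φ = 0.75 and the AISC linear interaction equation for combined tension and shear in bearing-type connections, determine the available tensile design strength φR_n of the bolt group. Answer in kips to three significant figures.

101 kips

A_b = π·1²/4 = 0.7854 in²; f_rv = 95.4 / (3 × 0.7854) = 40.49 ksi.
F'_nt = 1.3 F_nt − (F_nt / φF_nv) f_rv = 1.3·113 − (113/(0.75·68))·40.49 = 57.19 ksi, capped at F_nt → F'_nt = 57.19 ksi.
R_n = F'_nt · A_b · n = 57.19 × 0.7854 × 3 = 134.7 kips.
Design strength φR_n = 0.75 × 134.7 = 101 kips.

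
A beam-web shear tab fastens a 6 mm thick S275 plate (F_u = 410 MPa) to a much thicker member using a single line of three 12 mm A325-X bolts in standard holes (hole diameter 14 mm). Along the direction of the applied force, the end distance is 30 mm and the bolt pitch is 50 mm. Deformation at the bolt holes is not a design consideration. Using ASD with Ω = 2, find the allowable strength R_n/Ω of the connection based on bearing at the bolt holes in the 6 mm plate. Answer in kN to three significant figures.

Per bolt r_n = 1.5 l_c t F_u ≤ 3.0 d t F_u; upper limit = 3.0 × 12 × 6 × 410 / 1000 = 88.56 kN.
Edge bolt: l_c = 30 − 14/2 = 23 mm → 1.5 × 23 × 6 × 410 / 1000 = 84.87 → r_n = 84.87 kN.
Interior bolts: l_c = 50 − 14 = 36 mm → 1.5 × 36 × 6 × 410 / 1000 = 132.8 → r_n = 88.56 kN.
R_n = 1 × 84.87 + 2 × 88.56 = 262 kN.
Allowable strength R_n/Ω = 262 / 2 = 131 kN.

131 kN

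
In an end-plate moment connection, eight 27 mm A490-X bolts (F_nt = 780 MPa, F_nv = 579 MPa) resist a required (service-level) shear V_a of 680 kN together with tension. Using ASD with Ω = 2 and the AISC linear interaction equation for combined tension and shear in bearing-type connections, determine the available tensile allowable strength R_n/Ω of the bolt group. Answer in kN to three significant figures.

A_b = π·27²/4 = 572.6 mm²; f_rv = 680 × 1000 / (8 × 572.6) = 148.5 MPa.
F'_nt = 1.3 F_nt − (Ω F_nt / F_nv) f_rv = 1.3·780 − (2·780/579)·148.5 = 614 MPa, capped at F_nt → F'_nt = 614 MPa.
R_n = F'_nt · A_b · n = 614 × 572.6 × 8 / 1000 = 2812 kN.
Allowable strength R_n/Ω = 2812 / 2 = 1410 kN.

1410 kN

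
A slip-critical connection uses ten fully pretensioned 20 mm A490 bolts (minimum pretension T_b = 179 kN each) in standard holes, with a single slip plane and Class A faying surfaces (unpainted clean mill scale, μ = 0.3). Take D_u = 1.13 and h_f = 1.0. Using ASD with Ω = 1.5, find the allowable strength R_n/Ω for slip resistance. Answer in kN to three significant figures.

405 kN

R_n = μ · D_u · h_f · T_b · n_s · n_b = 0.3 × 1.13 × 1.0 × 179 × 1 × 10 = 606.8 kN.
Allowable strength R_n/Ω = 606.8 / 1.5 = 405 kN.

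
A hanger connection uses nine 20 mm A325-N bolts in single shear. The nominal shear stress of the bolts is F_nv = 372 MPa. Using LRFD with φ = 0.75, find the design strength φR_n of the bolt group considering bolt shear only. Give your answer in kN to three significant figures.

A_b = π × 20² / 4 = 314.2 mm².
R_n = F_nv · A_b · n · n_s = 372 × 314.2 × 9 × 1 / 1000 = 1052 kN.
Design strength φR_n = 0.75 × 1052 = 789 kN.

789 kN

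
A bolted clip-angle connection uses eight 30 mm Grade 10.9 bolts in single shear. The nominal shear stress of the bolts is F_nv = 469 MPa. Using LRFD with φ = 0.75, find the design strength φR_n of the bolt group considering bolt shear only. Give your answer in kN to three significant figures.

1990 kN

A_b = π × 30² / 4 = 706.9 mm².
R_n = F_nv · A_b · n · n_s = 469 × 706.9 × 8 × 1 / 1000 = 2652 kN.
Design strength φR_n = 0.75 × 2652 = 1990 kN.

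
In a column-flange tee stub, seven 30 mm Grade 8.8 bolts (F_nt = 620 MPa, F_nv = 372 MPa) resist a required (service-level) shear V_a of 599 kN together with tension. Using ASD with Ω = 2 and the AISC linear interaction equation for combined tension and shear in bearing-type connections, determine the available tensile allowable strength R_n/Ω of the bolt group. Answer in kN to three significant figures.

996 kN

A_b = π·30²/4 = 706.9 mm²; f_rv = 599 × 1000 / (7 × 706.9) = 121.1 MPa.
F'_nt = 1.3 F_nt − (Ω F_nt / F_nv) f_rv = 1.3·620 − (2·620/372)·121.1 = 402.5 MPa, capped at F_nt → F'_nt = 402.5 MPa.
R_n = F'_nt · A_b · n = 402.5 × 706.9 × 7 / 1000 = 1991 kN.
Allowable strength R_n/Ω = 1991 / 2 = 996 kN.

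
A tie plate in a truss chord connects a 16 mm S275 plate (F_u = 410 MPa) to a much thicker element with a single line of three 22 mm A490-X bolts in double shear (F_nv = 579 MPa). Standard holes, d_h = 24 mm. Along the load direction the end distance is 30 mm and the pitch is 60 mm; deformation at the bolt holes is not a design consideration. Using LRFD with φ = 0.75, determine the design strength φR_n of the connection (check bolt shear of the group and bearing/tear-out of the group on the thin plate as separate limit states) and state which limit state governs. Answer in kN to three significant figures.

Bolt shear: A_b = π·22²/4 = 380.1 mm²; R_n = 579 × 380.1 × 3 × 2 / 1000 = 1321 kN → 0.75 × 1321 = 990 kN.
Bearing (1.5 l_c t F_u ≤ 3.0 d t F_u): upper limit = 3.0·22·16·410 / 1000 = 433 kN.
  Edge l_c = 30 − 24/2 = 18 → r_n = 177.1 kN; interior l_c = 60 − 24 = 36 → r_n = 354.2 kN.
  R_n,bearing = 1·177.1 + 2·354.2 = 885.6 kN → 0.75 × 885.6 = 664 kN.
Bearing governs: 664 kN.

664 kN (bearing governs)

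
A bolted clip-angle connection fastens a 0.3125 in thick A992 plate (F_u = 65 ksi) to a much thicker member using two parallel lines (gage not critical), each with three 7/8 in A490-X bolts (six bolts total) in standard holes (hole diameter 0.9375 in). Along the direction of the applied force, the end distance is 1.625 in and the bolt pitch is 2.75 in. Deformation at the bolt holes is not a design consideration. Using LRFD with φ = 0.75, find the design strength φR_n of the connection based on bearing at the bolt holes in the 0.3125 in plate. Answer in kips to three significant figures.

213 kips

Per bolt r_n = 1.5 l_c t F_u ≤ 3.0 d t F_u; upper limit = 3.0 × 0.875 × 0.3125 × 65 = 53.32 kips.
Edge bolt: l_c = 1.625 − 0.9375/2 = 1.156 in → 1.5 × 1.156 × 0.3125 × 65 = 35.23 → r_n = 35.23 kips.
Interior bolts: l_c = 2.75 − 0.9375 = 1.812 in → 1.5 × 1.812 × 0.3125 × 65 = 55.22 → r_n = 53.32 kips.
R_n = 2 × 35.23 + 4 × 53.32 = 283.7 kips.
Design strength φR_n = 0.75 × 283.7 = 213 kips.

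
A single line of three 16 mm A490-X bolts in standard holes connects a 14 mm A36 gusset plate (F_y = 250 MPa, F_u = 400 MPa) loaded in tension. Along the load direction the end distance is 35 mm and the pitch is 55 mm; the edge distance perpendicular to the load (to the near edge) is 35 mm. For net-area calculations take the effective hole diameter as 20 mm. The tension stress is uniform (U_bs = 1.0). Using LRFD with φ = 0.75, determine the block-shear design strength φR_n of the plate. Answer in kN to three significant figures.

Shear plane L_v = 35 + 2·55 = 145 mm; A_gv = 145 × 14 = 2030 mm².
A_nv = (145 − 2.5·20) × 14 = 1330 mm².
A_nt = (35 − 0.5·20) × 14 = 350 mm².
0.6 F_u A_nv = 319.2 kN; 0.6 F_y A_gv = 304.5 kN → shear yielding governs the shear term.
R_n = 304.5 + 1.0 × 400 × 350 / 1000 = 444.5 kN.
Design strength φR_n = 0.75 × 444.5 = 333 kN.

333 kN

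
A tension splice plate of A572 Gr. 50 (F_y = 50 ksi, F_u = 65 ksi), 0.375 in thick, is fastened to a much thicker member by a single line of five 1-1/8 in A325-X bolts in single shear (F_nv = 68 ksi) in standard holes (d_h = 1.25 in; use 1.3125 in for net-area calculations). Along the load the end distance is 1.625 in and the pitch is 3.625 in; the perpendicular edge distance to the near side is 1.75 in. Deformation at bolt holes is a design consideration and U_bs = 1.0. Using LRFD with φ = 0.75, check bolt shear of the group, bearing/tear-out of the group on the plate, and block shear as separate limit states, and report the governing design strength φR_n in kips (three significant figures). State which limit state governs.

132 kips (block shear governs)

Bolt shear: A_b = π·1.125²/4 = 0.994 in²; R_n = 68 × 0.994 × 5 × 1 = 338 kips → 0.75 × 338 = 253 kips.
Bearing: edge l_c = 1, r_n = 29.25 kips; interior l_c = 2.375, r_n = 65.81 kips; R_n = 29.25 + 4·65.81 = 292.5 kips → 219 kips.
Block shear: A_gv = 6.047, A_nv = 3.832, A_nt = 0.4102 in²; R_n = min(0.6F_uA_nv, 0.6F_yA_gv) + U_bs·F_u·A_nt = 176.1 kips → 132 kips.
Block shear governs: 132 kips.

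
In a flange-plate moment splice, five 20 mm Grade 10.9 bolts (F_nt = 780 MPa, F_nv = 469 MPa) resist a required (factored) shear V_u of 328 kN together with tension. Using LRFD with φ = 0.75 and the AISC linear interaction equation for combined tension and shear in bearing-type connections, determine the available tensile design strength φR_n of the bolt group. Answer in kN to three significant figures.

A_b = π·20²/4 = 314.2 mm²; f_rv = 328 × 1000 / (5 × 314.2) = 208.8 MPa.
F'_nt = 1.3 F_nt − (F_nt / φF_nv) f_rv = 1.3·780 − (780/(0.75·469))·208.8 = 551 MPa, capped at F_nt → F'_nt = 551 MPa.
R_n = F'_nt · A_b · n = 551 × 314.2 × 5 / 1000 = 865.5 kN.
Design strength φR_n = 0.75 × 865.5 = 649 kN.

649 kN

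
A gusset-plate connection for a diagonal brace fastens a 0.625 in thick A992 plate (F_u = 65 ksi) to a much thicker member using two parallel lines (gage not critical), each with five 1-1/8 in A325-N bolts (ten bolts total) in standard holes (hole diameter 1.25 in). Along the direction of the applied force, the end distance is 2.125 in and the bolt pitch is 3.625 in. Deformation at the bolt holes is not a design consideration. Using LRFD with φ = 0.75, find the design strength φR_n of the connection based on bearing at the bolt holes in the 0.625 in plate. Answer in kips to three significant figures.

Per bolt r_n = 1.5 l_c t F_u ≤ 3.0 d t F_u; upper limit = 3.0 × 1.125 × 0.625 × 65 = 137.1 kips.
Edge bolt: l_c = 2.125 − 1.25/2 = 1.5 in → 1.5 × 1.5 × 0.625 × 65 = 91.41 → r_n = 91.41 kips.
Interior bolts: l_c = 3.625 − 1.25 = 2.375 in → 1.5 × 2.375 × 0.625 × 65 = 144.7 → r_n = 137.1 kips.
R_n = 2 × 91.41 + 8 × 137.1 = 1280 kips.
Design strength φR_n = 0.75 × 1280 = 960 kips.

960 kips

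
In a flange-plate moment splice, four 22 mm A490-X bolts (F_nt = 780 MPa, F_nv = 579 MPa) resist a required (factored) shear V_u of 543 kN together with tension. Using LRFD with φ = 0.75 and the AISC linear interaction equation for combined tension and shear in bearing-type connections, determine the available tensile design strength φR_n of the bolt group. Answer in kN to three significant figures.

425 kN

A_b = π·22²/4 = 380.1 mm²; f_rv = 543 × 1000 / (4 × 380.1) = 357.1 MPa.
F'_nt = 1.3 F_nt − (F_nt / φF_nv) f_rv = 1.3·780 − (780/(0.75·579))·357.1 = 372.6 MPa, capped at F_nt → F'_nt = 372.6 MPa.
R_n = F'_nt · A_b · n = 372.6 × 380.1 × 4 / 1000 = 566.5 kN.
Design strength φR_n = 0.75 × 566.5 = 425 kN.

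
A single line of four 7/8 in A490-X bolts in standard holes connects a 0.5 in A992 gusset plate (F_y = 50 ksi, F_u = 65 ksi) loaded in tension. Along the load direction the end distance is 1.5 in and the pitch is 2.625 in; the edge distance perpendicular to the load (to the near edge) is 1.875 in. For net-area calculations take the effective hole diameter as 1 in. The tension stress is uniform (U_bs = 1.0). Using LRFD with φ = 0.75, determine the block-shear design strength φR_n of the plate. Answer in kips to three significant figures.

Shear plane L_v = 1.5 + 3·2.625 = 9.375 in; A_gv = 9.375 × 0.5 = 4.688 in².
A_nv = (9.375 − 3.5·1) × 0.5 = 2.938 in².
A_nt = (1.875 − 0.5·1) × 0.5 = 0.6875 in².
0.6 F_u A_nv = 114.6 kips; 0.6 F_y A_gv = 140.6 kips → shear rupture governs the shear term.
R_n = 114.6 + 1.0 × 65 × 0.6875 = 159.2 kips.
Design strength φR_n = 0.75 × 159.2 = 119 kips.

119 kips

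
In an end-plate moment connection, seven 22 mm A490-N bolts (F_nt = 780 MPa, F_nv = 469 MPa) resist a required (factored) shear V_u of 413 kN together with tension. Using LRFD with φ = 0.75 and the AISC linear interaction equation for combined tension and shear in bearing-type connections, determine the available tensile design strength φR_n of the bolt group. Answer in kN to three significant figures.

1340 kN

A_b = π·22²/4 = 380.1 mm²; f_rv = 413 × 1000 / (7 × 380.1) = 155.2 MPa.
F'_nt = 1.3 F_nt − (F_nt / φF_nv) f_rv = 1.3·780 − (780/(0.75·469))·155.2 = 669.8 MPa, capped at F_nt → F'_nt = 669.8 MPa.
R_n = F'_nt · A_b · n = 669.8 × 380.1 × 7 / 1000 = 1782 kN.
Design strength φR_n = 0.75 × 1782 = 1340 kN.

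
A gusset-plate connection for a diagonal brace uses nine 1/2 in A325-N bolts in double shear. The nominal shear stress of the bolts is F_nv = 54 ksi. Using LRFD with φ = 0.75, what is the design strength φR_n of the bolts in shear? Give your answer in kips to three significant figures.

A_b = π × 0.5² / 4 = 0.1963 in².
R_n = F_nv · A_b · n · n_s = 54 × 0.1963 × 9 × 2 = 190.9 kips.
Design strength φR_n = 0.75 × 190.9 = 143 kips.

143 kips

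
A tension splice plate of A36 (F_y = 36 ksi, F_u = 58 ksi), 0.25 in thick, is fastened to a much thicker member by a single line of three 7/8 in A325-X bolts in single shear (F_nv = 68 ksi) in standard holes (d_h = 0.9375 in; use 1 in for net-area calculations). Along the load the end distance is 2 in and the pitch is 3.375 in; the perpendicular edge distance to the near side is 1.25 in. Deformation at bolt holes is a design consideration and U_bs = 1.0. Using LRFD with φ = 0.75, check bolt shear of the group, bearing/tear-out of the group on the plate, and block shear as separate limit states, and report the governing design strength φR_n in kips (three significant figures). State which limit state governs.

43.6 kips (block shear governs)

Bolt shear: A_b = π·0.875²/4 = 0.6013 in²; R_n = 68 × 0.6013 × 3 × 1 = 122.7 kips → 0.75 × 122.7 = 92 kips.
Bearing: edge l_c = 1.531, r_n = 26.64 kips; interior l_c = 2.438, r_n = 30.45 kips; R_n = 26.64 + 2·30.45 = 87.54 kips → 65.7 kips.
Block shear: A_gv = 2.188, A_nv = 1.562, A_nt = 0.1875 in²; R_n = min(0.6F_uA_nv, 0.6F_yA_gv) + U_bs·F_u·A_nt = 58.12 kips → 43.6 kips.
Block shear governs: 43.6 kips.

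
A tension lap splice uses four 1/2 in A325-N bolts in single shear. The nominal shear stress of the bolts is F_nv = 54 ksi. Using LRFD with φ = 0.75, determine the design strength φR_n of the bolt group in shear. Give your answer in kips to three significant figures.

A_b = π × 0.5² / 4 = 0.1963 in².
R_n = F_nv · A_b · n · n_s = 54 × 0.1963 × 4 × 1 = 42.41 kips.
Design strength φR_n = 0.75 × 42.41 = 31.8 kips.

31.8 kips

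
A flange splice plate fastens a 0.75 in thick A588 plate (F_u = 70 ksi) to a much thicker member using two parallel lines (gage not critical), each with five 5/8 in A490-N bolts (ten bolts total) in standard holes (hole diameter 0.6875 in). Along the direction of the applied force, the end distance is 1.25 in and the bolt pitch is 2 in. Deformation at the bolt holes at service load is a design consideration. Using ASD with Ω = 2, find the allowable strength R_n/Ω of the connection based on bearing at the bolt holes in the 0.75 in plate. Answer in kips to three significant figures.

Per bolt r_n = 1.2 l_c t F_u ≤ 2.4 d t F_u; upper limit = 2.4 × 0.625 × 0.75 × 70 = 78.75 kips.
Edge bolt: l_c = 1.25 − 0.6875/2 = 0.9062 in → 1.2 × 0.9062 × 0.75 × 70 = 57.09 → r_n = 57.09 kips.
Interior bolts: l_c = 2 − 0.6875 = 1.312 in → 1.2 × 1.312 × 0.75 × 70 = 82.69 → r_n = 78.75 kips.
R_n = 2 × 57.09 + 8 × 78.75 = 744.2 kips.
Allowable strength R_n/Ω = 744.2 / 2 = 372 kips.

372 kips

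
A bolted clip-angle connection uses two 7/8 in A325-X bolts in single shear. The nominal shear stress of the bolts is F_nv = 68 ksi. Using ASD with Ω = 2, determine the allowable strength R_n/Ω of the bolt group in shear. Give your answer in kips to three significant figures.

40.9 kips

A_b = π × 0.875² / 4 = 0.6013 in².
R_n = F_nv · A_b · n · n_s = 68 × 0.6013 × 2 × 1 = 81.78 kips.
Allowable strength R_n/Ω = 81.78 / 2 = 40.9 kips.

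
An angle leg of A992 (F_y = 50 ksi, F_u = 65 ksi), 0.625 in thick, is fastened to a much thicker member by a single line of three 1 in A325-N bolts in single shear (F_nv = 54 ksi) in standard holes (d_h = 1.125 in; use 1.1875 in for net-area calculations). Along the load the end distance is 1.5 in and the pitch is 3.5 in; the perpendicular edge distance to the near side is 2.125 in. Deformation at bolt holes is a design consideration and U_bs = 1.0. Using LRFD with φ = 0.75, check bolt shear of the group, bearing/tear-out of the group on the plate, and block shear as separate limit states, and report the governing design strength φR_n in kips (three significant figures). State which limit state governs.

95.4 kips (bolt shear governs)

Bolt shear: A_b = π·1²/4 = 0.7854 in²; R_n = 54 × 0.7854 × 3 × 1 = 127.2 kips → 0.75 × 127.2 = 95.4 kips.
Bearing: edge l_c = 0.9375, r_n = 45.7 kips; interior l_c = 2.375, r_n = 97.5 kips; R_n = 45.7 + 2·97.5 = 240.7 kips → 181 kips.
Block shear: A_gv = 5.312, A_nv = 3.457, A_nt = 0.957 in²; R_n = min(0.6F_uA_nv, 0.6F_yA_gv) + U_bs·F_u·A_nt = 197 kips → 148 kips.
Bolt shear governs: 95.4 kips.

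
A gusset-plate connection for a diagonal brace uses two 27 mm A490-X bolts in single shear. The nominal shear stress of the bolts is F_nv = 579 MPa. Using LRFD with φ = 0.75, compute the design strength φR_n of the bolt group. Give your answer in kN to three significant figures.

497 kN

A_b = π × 27² / 4 = 572.6 mm².
R_n = F_nv · A_b · n · n_s = 579 × 572.6 × 2 × 1 / 1000 = 663 kN.
Design strength φR_n = 0.75 × 663 = 497 kN.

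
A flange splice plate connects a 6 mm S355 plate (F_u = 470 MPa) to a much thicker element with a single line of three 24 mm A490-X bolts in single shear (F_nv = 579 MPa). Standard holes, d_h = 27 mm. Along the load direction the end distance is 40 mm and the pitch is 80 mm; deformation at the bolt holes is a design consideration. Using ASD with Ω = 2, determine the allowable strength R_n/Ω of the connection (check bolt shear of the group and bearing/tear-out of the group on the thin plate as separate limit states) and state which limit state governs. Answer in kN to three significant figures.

Bolt shear: A_b = π·24²/4 = 452.4 mm²; R_n = 579 × 452.4 × 3 × 1 / 1000 = 785.8 kN → 785.8 / 2 = 393 kN.
Bearing (1.2 l_c t F_u ≤ 2.4 d t F_u): upper limit = 2.4·24·6·470 / 1000 = 162.4 kN.
  Edge l_c = 40 − 27/2 = 26.5 → r_n = 89.68 kN; interior l_c = 80 − 27 = 53 → r_n = 162.4 kN.
  R_n,bearing = 1·89.68 + 2·162.4 = 414.5 kN → 414.5 / 2 = 207 kN.
Bearing governs: 207 kN.

207 kN (bearing governs)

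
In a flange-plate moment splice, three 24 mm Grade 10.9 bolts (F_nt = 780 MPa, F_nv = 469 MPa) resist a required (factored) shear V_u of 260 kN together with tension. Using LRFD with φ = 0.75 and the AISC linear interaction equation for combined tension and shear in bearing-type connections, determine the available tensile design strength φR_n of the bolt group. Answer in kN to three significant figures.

600 kN

A_b = π·24²/4 = 452.4 mm²; f_rv = 260 × 1000 / (3 × 452.4) = 191.6 MPa.
F'_nt = 1.3 F_nt − (F_nt / φF_nv) f_rv = 1.3·780 − (780/(0.75·469))·191.6 = 589.2 MPa, capped at F_nt → F'_nt = 589.2 MPa.
R_n = F'_nt · A_b · n = 589.2 × 452.4 × 3 / 1000 = 799.6 kN.
Design strength φR_n = 0.75 × 799.6 = 600 kN.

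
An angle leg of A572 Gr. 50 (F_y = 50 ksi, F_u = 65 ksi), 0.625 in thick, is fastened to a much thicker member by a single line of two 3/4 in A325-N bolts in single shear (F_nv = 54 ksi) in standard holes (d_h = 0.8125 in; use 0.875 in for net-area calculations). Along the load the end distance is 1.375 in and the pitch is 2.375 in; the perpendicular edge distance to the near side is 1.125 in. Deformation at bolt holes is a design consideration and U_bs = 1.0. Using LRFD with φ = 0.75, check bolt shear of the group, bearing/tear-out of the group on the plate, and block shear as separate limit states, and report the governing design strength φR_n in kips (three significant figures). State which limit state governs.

35.8 kips (bolt shear governs)

Bolt shear: A_b = π·0.75²/4 = 0.4418 in²; R_n = 54 × 0.4418 × 2 × 1 = 47.71 kips → 0.75 × 47.71 = 35.8 kips.
Bearing: edge l_c = 0.9688, r_n = 47.23 kips; interior l_c = 1.562, r_n = 73.12 kips; R_n = 47.23 + 1·73.12 = 120.4 kips → 90.3 kips.
Block shear: A_gv = 2.344, A_nv = 1.523, A_nt = 0.4297 in²; R_n = min(0.6F_uA_nv, 0.6F_yA_gv) + U_bs·F_u·A_nt = 87.34 kips → 65.5 kips.
Bolt shear governs: 35.8 kips.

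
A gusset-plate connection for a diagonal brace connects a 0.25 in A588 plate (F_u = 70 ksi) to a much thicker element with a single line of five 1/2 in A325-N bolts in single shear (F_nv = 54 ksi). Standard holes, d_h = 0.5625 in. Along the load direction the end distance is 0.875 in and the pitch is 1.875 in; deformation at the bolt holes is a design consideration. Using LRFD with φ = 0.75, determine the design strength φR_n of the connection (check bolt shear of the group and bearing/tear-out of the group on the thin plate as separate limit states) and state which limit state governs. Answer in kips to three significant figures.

39.8 kips (bolt shear governs)

Bolt shear: A_b = π·0.5²/4 = 0.1963 in²; R_n = 54 × 0.1963 × 5 × 1 = 53.01 kips → 0.75 × 53.01 = 39.8 kips.
Bearing (1.2 l_c t F_u ≤ 2.4 d t F_u): upper limit = 2.4·0.5·0.25·70 = 21 kips.
  Edge l_c = 0.875 − 0.5625/2 = 0.5938 → r_n = 12.47 kips; interior l_c = 1.875 − 0.5625 = 1.312 → r_n = 21 kips.
  R_n,bearing = 1·12.47 + 4·21 = 96.47 kips → 0.75 × 96.47 = 72.4 kips.
Bolt shear governs: 39.8 kips.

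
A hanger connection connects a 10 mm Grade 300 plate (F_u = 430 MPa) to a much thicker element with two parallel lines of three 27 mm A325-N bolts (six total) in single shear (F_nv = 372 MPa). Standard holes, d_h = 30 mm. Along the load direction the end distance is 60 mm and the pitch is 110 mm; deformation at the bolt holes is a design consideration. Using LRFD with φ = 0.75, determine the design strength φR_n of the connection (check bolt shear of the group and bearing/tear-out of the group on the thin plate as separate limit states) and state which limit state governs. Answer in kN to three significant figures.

Bolt shear: A_b = π·27²/4 = 572.6 mm²; R_n = 372 × 572.6 × 6 × 1 / 1000 = 1278 kN → 0.75 × 1278 = 958 kN.
Bearing (1.2 l_c t F_u ≤ 2.4 d t F_u): upper limit = 2.4·27·10·430 / 1000 = 278.6 kN.
  Edge l_c = 60 − 30/2 = 45 → r_n = 232.2 kN; interior l_c = 110 − 30 = 80 → r_n = 278.6 kN.
  R_n,bearing = 2·232.2 + 4·278.6 = 1579 kN → 0.75 × 1579 = 1180 kN.
Bolt shear governs: 958 kN.

958 kN (bolt shear governs)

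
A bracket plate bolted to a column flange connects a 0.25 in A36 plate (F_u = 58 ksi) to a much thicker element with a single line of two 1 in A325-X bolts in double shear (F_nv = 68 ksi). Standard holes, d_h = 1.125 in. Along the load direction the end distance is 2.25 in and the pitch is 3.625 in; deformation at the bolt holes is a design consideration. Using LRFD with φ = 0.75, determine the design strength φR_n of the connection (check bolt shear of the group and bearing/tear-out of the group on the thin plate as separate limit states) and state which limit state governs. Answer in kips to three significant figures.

48.1 kips (bearing governs)

Bolt shear: A_b = π·1²/4 = 0.7854 in²; R_n = 68 × 0.7854 × 2 × 2 = 213.6 kips → 0.75 × 213.6 = 160 kips.
Bearing (1.2 l_c t F_u ≤ 2.4 d t F_u): upper limit = 2.4·1·0.25·58 = 34.8 kips.
  Edge l_c = 2.25 − 1.125/2 = 1.688 → r_n = 29.36 kips; interior l_c = 3.625 − 1.125 = 2.5 → r_n = 34.8 kips.
  R_n,bearing = 1·29.36 + 1·34.8 = 64.16 kips → 0.75 × 64.16 = 48.1 kips.
Bearing governs: 48.1 kips.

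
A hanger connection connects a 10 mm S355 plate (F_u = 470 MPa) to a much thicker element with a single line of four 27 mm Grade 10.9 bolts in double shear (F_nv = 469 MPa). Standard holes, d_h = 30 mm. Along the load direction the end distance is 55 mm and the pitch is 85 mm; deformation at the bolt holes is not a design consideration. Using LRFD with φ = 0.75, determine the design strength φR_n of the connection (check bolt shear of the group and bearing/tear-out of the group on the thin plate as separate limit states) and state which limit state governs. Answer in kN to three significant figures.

1070 kN (bearing governs)

Bolt shear: A_b = π·27²/4 = 572.6 mm²; R_n = 469 × 572.6 × 4 × 2 / 1000 = 2148 kN → 0.75 × 2148 = 1610 kN.
Bearing (1.5 l_c t F_u ≤ 3.0 d t F_u): upper limit = 3.0·27·10·470 / 1000 = 380.7 kN.
  Edge l_c = 55 − 30/2 = 40 → r_n = 282 kN; interior l_c = 85 − 30 = 55 → r_n = 380.7 kN.
  R_n,bearing = 1·282 + 3·380.7 = 1424 kN → 0.75 × 1424 = 1070 kN.
Bearing governs: 1070 kN.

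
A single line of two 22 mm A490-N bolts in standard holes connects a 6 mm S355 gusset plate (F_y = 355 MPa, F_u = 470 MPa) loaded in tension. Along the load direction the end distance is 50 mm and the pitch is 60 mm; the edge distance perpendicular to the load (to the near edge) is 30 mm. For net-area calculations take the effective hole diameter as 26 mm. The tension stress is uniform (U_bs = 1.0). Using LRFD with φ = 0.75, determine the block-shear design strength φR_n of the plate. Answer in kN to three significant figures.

Shear plane L_v = 50 + 1·60 = 110 mm; A_gv = 110 × 6 = 660 mm².
A_nv = (110 − 1.5·26) × 6 = 426 mm².
A_nt = (30 − 0.5·26) × 6 = 102 mm².
0.6 F_u A_nv = 120.1 kN; 0.6 F_y A_gv = 140.6 kN → shear rupture governs the shear term.
R_n = 120.1 + 1.0 × 470 × 102 / 1000 = 168.1 kN.
Design strength φR_n = 0.75 × 168.1 = 126 kN.

126 kN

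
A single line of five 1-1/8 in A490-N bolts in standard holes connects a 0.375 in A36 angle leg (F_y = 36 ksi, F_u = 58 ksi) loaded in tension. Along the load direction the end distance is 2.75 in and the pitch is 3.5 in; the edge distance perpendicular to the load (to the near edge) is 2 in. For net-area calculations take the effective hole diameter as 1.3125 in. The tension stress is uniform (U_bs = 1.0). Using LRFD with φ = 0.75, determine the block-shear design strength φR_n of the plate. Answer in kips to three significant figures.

124 kips

Shear plane L_v = 2.75 + 4·3.5 = 16.75 in; A_gv = 16.75 × 0.375 = 6.281 in².
A_nv = (16.75 − 4.5·1.3125) × 0.375 = 4.066 in².
A_nt = (2 − 0.5·1.3125) × 0.375 = 0.5039 in².
0.6 F_u A_nv = 141.5 kips; 0.6 F_y A_gv = 135.7 kips → shear yielding governs the shear term.
R_n = 135.7 + 1.0 × 58 × 0.5039 = 164.9 kips.
Design strength φR_n = 0.75 × 164.9 = 124 kips.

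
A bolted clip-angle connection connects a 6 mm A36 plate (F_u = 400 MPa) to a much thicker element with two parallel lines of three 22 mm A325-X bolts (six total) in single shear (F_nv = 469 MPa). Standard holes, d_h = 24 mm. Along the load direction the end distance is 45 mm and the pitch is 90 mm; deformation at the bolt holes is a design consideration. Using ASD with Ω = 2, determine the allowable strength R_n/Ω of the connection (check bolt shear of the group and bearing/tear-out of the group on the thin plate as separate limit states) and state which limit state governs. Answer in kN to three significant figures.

348 kN (bearing governs)

Bolt shear: A_b = π·22²/4 = 380.1 mm²; R_n = 469 × 380.1 × 6 × 1 / 1000 = 1070 kN → 1070 / 2 = 535 kN.
Bearing (1.2 l_c t F_u ≤ 2.4 d t F_u): upper limit = 2.4·22·6·400 / 1000 = 126.7 kN.
  Edge l_c = 45 − 24/2 = 33 → r_n = 95.04 kN; interior l_c = 90 − 24 = 66 → r_n = 126.7 kN.
  R_n,bearing = 2·95.04 + 4·126.7 = 697 kN → 697 / 2 = 348 kN.
Bearing governs: 348 kN.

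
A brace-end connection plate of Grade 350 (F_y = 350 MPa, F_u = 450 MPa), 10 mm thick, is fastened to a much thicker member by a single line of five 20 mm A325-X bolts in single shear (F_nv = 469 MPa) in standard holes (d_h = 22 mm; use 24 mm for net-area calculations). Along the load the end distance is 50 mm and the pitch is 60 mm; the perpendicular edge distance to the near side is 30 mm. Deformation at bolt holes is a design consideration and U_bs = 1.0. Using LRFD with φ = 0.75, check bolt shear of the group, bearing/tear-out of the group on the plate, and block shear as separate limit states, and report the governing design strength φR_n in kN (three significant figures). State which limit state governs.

429 kN (block shear governs)

Bolt shear: A_b = π·20²/4 = 314.2 mm²; R_n = 469 × 314.2 × 5 × 1 / 1000 = 736.7 kN → 0.75 × 736.7 = 553 kN.
Bearing: edge l_c = 39, r_n = 210.6 kN; interior l_c = 38, r_n = 205.2 kN; R_n = 210.6 + 4·205.2 = 1031 kN → 774 kN.
Block shear: A_gv = 2900, A_nv = 1820, A_nt = 180 mm²; R_n = min(0.6F_uA_nv, 0.6F_yA_gv) + U_bs·F_u·A_nt = 572.4 kN → 429 kN.
Block shear governs: 429 kN.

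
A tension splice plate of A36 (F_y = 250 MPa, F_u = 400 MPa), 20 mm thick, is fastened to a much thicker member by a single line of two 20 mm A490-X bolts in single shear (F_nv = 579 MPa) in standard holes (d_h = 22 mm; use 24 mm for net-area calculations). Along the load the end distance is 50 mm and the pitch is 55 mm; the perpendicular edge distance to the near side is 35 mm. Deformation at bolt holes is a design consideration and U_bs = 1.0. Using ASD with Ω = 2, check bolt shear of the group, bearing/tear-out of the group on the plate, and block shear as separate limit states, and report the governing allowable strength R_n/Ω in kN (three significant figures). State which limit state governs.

Bolt shear: A_b = π·20²/4 = 314.2 mm²; R_n = 579 × 314.2 × 2 × 1 / 1000 = 363.8 kN → 363.8 / 2 = 182 kN.
Bearing: edge l_c = 39, r_n = 374.4 kN; interior l_c = 33, r_n = 316.8 kN; R_n = 374.4 + 1·316.8 = 691.2 kN → 346 kN.
Block shear: A_gv = 2100, A_nv = 1380, A_nt = 460 mm²; R_n = min(0.6F_uA_nv, 0.6F_yA_gv) + U_bs·F_u·A_nt = 499 kN → 250 kN.
Bolt shear governs: 182 kN.

182 kN (bolt shear governs)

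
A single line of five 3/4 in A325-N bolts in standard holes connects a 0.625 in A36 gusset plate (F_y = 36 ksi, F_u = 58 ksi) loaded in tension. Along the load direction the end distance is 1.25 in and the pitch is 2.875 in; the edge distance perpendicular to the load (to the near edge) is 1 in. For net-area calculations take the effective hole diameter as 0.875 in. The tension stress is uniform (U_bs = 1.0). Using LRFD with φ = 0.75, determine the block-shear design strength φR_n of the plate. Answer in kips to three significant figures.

144 kips

Shear plane L_v = 1.25 + 4·2.875 = 12.75 in; A_gv = 12.75 × 0.625 = 7.969 in².
A_nv = (12.75 − 4.5·0.875) × 0.625 = 5.508 in².
A_nt = (1 − 0.5·0.875) × 0.625 = 0.3516 in².
0.6 F_u A_nv = 191.7 kips; 0.6 F_y A_gv = 172.1 kips → shear yielding governs the shear term.
R_n = 172.1 + 1.0 × 58 × 0.3516 = 192.5 kips.
Design strength φR_n = 0.75 × 192.5 = 144 kips.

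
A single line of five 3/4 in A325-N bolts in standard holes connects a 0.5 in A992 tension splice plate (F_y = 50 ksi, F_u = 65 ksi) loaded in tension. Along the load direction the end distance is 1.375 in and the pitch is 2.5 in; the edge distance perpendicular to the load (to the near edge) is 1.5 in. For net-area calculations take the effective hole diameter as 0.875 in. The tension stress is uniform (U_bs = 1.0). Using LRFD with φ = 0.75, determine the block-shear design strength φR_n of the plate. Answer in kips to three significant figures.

Shear plane L_v = 1.375 + 4·2.5 = 11.38 in; A_gv = 11.38 × 0.5 = 5.688 in².
A_nv = (11.38 − 4.5·0.875) × 0.5 = 3.719 in².
A_nt = (1.5 − 0.5·0.875) × 0.5 = 0.5312 in².
0.6 F_u A_nv = 145 kips; 0.6 F_y A_gv = 170.6 kips → shear rupture governs the shear term.
R_n = 145 + 1.0 × 65 × 0.5312 = 179.6 kips.
Design strength φR_n = 0.75 × 179.6 = 135 kips.

135 kips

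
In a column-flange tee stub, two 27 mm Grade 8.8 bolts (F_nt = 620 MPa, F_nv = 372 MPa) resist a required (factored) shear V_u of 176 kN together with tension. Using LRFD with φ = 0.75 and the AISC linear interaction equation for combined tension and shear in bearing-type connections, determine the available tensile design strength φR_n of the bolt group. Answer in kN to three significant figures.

A_b = π·27²/4 = 572.6 mm²; f_rv = 176 × 1000 / (2 × 572.6) = 153.7 MPa.
F'_nt = 1.3 F_nt − (F_nt / φF_nv) f_rv = 1.3·620 − (620/(0.75·372))·153.7 = 464.5 MPa, capped at F_nt → F'_nt = 464.5 MPa.
R_n = F'_nt · A_b · n = 464.5 × 572.6 × 2 / 1000 = 531.8 kN.
Design strength φR_n = 0.75 × 531.8 = 399 kN.

399 kN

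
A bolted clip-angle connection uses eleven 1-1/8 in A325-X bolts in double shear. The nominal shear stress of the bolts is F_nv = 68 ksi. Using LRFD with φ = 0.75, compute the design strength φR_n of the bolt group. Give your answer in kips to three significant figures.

1120 kips

A_b = π × 1.125² / 4 = 0.994 in².
R_n = F_nv · A_b · n · n_s = 68 × 0.994 × 11 × 2 = 1487 kips.
Design strength φR_n = 0.75 × 1487 = 1120 kips.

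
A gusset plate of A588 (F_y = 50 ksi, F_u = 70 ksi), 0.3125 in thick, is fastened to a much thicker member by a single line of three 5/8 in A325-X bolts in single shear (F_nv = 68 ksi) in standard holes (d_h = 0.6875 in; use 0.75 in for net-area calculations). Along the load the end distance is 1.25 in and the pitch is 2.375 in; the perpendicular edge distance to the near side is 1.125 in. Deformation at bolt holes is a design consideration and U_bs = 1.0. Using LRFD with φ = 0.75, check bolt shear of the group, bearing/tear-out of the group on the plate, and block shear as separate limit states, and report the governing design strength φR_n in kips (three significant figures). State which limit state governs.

46.9 kips (bolt shear governs)

Bolt shear: A_b = π·0.625²/4 = 0.3068 in²; R_n = 68 × 0.3068 × 3 × 1 = 62.59 kips → 0.75 × 62.59 = 46.9 kips.
Bearing: edge l_c = 0.9062, r_n = 23.79 kips; interior l_c = 1.688, r_n = 32.81 kips; R_n = 23.79 + 2·32.81 = 89.41 kips → 67.1 kips.
Block shear: A_gv = 1.875, A_nv = 1.289, A_nt = 0.2344 in²; R_n = min(0.6F_uA_nv, 0.6F_yA_gv) + U_bs·F_u·A_nt = 70.55 kips → 52.9 kips.
Bolt shear governs: 46.9 kips.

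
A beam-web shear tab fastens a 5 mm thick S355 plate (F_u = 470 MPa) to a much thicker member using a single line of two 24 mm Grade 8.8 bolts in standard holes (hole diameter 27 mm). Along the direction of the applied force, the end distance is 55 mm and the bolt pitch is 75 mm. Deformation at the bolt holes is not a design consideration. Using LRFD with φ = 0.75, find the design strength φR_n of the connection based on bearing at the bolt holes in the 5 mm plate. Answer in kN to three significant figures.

Per bolt r_n = 1.5 l_c t F_u ≤ 3.0 d t F_u; upper limit = 3.0 × 24 × 5 × 470 / 1000 = 169.2 kN.
Edge bolt: l_c = 55 − 27/2 = 41.5 mm → 1.5 × 41.5 × 5 × 470 / 1000 = 146.3 → r_n = 146.3 kN.
Interior bolts: l_c = 75 − 27 = 48 mm → 1.5 × 48 × 5 × 470 / 1000 = 169.2 → r_n = 169.2 kN.
R_n = 1 × 146.3 + 1 × 169.2 = 315.5 kN.
Design strength φR_n = 0.75 × 315.5 = 237 kN.

237 kN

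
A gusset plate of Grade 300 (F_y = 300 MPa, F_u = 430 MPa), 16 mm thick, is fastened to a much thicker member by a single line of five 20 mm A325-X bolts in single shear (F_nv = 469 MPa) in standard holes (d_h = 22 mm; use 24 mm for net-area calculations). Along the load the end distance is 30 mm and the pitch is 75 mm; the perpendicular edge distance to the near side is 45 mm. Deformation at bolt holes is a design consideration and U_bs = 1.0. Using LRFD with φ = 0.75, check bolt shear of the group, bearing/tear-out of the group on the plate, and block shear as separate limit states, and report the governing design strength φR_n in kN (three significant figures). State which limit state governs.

553 kN (bolt shear governs)

Bolt shear: A_b = π·20²/4 = 314.2 mm²; R_n = 469 × 314.2 × 5 × 1 / 1000 = 736.7 kN → 0.75 × 736.7 = 553 kN.
Bearing: edge l_c = 19, r_n = 156.9 kN; interior l_c = 53, r_n = 330.2 kN; R_n = 156.9 + 4·330.2 = 1478 kN → 1110 kN.
Block shear: A_gv = 5280, A_nv = 3552, A_nt = 528 mm²; R_n = min(0.6F_uA_nv, 0.6F_yA_gv) + U_bs·F_u·A_nt = 1143 kN → 858 kN.
Bolt shear governs: 553 kN.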